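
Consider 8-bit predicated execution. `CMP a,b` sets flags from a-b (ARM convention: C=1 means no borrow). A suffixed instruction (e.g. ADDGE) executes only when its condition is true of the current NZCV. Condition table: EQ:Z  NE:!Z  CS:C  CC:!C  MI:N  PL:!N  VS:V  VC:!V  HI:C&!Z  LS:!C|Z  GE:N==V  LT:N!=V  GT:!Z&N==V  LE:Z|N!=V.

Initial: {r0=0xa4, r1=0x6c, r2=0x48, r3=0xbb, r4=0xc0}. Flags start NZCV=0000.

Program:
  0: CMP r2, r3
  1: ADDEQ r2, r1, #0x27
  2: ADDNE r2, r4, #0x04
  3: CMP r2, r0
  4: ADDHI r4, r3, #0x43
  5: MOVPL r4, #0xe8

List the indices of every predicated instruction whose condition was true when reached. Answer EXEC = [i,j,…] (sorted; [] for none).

[0] flags=1001 → (cmp)
[1] flags=1001 EQ?F → skip
[2] flags=1001 NE?T → r2=0xc4
[3] flags=0010 → (cmp)
[4] flags=0010 HI?T → r4=0xfe
[5] flags=0010 PL?T → r4=0xe8

EXEC = [2,4,5]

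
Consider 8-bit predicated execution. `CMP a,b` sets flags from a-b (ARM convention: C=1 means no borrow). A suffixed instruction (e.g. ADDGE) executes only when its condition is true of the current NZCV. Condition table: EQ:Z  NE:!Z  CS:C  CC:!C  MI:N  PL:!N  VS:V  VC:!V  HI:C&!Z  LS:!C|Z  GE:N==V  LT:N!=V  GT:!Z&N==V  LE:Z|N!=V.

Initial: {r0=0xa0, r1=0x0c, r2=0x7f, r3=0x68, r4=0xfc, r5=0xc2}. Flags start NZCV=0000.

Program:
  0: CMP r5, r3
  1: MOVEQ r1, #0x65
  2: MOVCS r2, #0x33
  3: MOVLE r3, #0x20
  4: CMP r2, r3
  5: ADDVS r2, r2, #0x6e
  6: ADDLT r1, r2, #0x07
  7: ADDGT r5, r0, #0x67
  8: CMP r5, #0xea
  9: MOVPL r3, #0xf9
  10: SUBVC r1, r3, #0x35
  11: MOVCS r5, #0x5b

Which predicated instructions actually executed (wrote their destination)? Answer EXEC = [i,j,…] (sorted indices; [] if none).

EXEC = [2,3,7,9,10]

0: ✓ CMP  NZCV=0011
1: · MOVEQ
2: ✓ MOVCS  r2←0x33
3: ✓ MOVLE  r3←0x20
4: ✓ CMP  NZCV=0010
5: · ADDVS
6: · ADDLT
7: ✓ ADDGT  r5←0x07
8: ✓ CMP  NZCV=0000
9: ✓ MOVPL  r3←0xf9
10: ✓ SUBVC  r1←0xc4
11: · MOVCS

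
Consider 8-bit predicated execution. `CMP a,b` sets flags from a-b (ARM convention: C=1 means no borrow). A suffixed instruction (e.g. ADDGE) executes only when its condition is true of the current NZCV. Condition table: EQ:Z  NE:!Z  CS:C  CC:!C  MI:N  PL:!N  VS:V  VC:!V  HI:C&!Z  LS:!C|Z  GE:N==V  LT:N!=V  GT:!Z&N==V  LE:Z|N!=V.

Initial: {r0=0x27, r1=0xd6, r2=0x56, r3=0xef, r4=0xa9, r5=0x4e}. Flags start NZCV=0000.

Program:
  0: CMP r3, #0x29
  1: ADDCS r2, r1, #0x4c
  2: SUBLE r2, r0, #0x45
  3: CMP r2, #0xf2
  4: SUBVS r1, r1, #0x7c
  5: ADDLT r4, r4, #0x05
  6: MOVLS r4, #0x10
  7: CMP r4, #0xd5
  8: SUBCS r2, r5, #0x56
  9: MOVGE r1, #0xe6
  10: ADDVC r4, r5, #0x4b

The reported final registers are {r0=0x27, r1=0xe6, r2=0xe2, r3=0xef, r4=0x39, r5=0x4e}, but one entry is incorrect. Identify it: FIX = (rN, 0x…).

[0] flags=1010 → (cmp)
[1] flags=1010 CS?T → r2=0x22
[2] flags=1010 LE?T → r2=0xe2
[3] flags=1000 → (cmp)
[4] flags=1000 VS?F → skip
[5] flags=1000 LT?T → r4=0xae
[6] flags=1000 LS?T → r4=0x10
[7] flags=0000 → (cmp)
[8] flags=0000 CS?F → skip
[9] flags=0000 GE?T → r1=0xe6
[10] flags=0000 VC?T → r4=0x99

FIX = (r4, 0x99)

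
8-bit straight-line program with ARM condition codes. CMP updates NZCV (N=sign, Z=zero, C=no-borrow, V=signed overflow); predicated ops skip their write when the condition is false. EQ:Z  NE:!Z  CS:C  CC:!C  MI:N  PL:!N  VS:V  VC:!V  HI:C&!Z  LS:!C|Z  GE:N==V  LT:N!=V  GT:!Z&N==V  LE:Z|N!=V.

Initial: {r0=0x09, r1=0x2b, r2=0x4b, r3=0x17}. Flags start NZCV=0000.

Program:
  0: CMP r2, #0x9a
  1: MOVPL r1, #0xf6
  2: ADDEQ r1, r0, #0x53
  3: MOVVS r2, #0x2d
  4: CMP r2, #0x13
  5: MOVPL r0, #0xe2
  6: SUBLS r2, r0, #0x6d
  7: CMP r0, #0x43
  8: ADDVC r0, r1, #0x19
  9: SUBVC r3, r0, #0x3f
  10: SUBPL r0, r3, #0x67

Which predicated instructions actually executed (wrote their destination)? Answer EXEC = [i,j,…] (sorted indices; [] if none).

EXEC = [3,5,8,9]

[0] flags=1001 → (cmp)
[1] flags=1001 PL?F → skip
[2] flags=1001 EQ?F → skip
[3] flags=1001 VS?T → r2=0x2d
[4] flags=0010 → (cmp)
[5] flags=0010 PL?T → r0=0xe2
[6] flags=0010 LS?F → skip
[7] flags=1010 → (cmp)
[8] flags=1010 VC?T → r0=0x44
[9] flags=1010 VC?T → r3=0x05
[10] flags=1010 PL?F → skip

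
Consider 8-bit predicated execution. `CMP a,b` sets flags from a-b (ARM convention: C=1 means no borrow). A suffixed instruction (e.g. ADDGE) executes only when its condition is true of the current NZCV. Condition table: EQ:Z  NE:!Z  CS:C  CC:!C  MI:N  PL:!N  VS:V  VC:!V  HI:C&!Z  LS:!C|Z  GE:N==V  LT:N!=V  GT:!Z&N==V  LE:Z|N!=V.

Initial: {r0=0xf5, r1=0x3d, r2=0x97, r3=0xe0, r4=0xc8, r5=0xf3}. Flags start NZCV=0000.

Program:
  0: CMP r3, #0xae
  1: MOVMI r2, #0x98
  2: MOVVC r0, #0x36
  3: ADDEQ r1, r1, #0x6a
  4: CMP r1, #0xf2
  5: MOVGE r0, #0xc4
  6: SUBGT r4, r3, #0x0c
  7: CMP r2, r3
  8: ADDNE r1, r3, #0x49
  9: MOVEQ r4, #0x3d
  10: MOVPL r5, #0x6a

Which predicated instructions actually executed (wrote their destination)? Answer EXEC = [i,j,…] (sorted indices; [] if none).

0: ✓ CMP  NZCV=0010
1: · MOVMI
2: ✓ MOVVC  r0←0x36
3: · ADDEQ
4: ✓ CMP  NZCV=0000
5: ✓ MOVGE  r0←0xc4
6: ✓ SUBGT  r4←0xd4
7: ✓ CMP  NZCV=1000
8: ✓ ADDNE  r1←0x29
9: · MOVEQ
10: · MOVPL

EXEC = [2,5,6,8]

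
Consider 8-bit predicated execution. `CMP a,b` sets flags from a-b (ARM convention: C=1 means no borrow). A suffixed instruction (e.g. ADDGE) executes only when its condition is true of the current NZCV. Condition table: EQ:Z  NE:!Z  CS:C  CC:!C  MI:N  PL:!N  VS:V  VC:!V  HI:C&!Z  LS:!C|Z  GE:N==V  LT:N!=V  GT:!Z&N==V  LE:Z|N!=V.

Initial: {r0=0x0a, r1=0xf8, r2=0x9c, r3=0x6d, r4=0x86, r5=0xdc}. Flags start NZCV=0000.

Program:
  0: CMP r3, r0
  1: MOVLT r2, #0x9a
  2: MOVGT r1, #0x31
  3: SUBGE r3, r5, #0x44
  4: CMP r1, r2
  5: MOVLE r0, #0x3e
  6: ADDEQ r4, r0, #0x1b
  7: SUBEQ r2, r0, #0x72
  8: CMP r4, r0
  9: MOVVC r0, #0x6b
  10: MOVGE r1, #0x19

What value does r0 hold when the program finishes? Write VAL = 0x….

VAL = 0x0a

[0] flags=0010 → (cmp)
[1] flags=0010 LT?F → skip
[2] flags=0010 GT?T → r1=0x31
[3] flags=0010 GE?T → r3=0x98
[4] flags=1001 → (cmp)
[5] flags=1001 LE?F → skip
[6] flags=1001 EQ?F → skip
[7] flags=1001 EQ?F → skip
[8] flags=0011 → (cmp)
[9] flags=0011 VC?F → skip
[10] flags=0011 GE?F → skip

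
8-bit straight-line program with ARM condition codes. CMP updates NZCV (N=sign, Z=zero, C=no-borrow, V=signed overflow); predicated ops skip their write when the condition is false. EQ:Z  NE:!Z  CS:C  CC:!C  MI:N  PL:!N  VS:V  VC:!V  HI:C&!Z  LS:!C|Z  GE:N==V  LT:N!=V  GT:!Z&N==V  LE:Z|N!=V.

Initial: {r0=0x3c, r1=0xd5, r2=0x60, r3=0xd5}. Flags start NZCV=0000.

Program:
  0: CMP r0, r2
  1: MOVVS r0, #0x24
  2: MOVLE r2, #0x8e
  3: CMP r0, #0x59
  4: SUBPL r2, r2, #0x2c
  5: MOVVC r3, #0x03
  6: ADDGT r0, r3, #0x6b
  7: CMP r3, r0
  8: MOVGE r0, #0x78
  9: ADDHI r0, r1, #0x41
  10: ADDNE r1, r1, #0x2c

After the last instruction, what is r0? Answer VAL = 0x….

VAL = 0x3c

[0] flags=1000 → (cmp)
[1] flags=1000 VS?F → skip
[2] flags=1000 LE?T → r2=0x8e
[3] flags=1000 → (cmp)
[4] flags=1000 PL?F → skip
[5] flags=1000 VC?T → r3=0x03
[6] flags=1000 GT?F → skip
[7] flags=1000 → (cmp)
[8] flags=1000 GE?F → skip
[9] flags=1000 HI?F → skip
[10] flags=1000 NE?T → r1=0x01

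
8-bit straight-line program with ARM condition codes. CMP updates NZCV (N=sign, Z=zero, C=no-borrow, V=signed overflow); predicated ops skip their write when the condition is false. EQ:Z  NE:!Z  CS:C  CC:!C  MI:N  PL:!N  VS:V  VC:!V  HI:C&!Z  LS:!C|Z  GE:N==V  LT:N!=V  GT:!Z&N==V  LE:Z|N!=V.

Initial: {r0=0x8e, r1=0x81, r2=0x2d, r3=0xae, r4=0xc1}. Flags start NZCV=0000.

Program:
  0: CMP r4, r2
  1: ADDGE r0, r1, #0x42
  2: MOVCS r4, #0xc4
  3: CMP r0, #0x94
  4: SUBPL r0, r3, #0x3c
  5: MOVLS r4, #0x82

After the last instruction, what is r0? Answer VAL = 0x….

VAL = 0x8e

0: ✓ CMP  NZCV=1010
1: · ADDGE
2: ✓ MOVCS  r4←0xc4
3: ✓ CMP  NZCV=1000
4: · SUBPL
5: ✓ MOVLS  r4←0x82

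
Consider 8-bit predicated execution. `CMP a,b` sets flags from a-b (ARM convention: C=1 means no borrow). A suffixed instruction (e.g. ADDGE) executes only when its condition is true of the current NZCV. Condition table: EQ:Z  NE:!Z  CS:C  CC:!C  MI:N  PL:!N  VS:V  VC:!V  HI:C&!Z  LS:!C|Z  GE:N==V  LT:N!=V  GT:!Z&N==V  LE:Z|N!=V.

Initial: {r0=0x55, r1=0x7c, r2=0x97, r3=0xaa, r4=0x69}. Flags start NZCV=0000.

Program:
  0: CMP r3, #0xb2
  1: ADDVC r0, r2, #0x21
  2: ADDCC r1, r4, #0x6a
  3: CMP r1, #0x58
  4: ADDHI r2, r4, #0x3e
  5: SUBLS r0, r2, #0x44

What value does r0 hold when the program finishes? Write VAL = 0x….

VAL = 0xb8

0: ✓ CMP  NZCV=1000
1: ✓ ADDVC  r0←0xb8
2: ✓ ADDCC  r1←0xd3
3: ✓ CMP  NZCV=0011
4: ✓ ADDHI  r2←0xa7
5: · SUBLS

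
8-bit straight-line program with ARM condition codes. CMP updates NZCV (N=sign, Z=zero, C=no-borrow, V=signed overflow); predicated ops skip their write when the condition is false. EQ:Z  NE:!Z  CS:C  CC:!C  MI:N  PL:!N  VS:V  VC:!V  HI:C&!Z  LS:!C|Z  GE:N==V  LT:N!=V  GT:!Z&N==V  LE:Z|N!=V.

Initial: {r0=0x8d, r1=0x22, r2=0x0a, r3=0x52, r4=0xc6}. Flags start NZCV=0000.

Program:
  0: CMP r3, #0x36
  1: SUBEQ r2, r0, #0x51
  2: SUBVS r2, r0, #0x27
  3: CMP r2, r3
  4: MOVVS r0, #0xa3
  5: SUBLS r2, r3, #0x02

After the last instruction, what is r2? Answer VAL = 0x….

VAL = 0x50

[0] flags=0010 → (cmp)
[1] flags=0010 EQ?F → skip
[2] flags=0010 VS?F → skip
[3] flags=1000 → (cmp)
[4] flags=1000 VS?F → skip
[5] flags=1000 LS?T → r2=0x50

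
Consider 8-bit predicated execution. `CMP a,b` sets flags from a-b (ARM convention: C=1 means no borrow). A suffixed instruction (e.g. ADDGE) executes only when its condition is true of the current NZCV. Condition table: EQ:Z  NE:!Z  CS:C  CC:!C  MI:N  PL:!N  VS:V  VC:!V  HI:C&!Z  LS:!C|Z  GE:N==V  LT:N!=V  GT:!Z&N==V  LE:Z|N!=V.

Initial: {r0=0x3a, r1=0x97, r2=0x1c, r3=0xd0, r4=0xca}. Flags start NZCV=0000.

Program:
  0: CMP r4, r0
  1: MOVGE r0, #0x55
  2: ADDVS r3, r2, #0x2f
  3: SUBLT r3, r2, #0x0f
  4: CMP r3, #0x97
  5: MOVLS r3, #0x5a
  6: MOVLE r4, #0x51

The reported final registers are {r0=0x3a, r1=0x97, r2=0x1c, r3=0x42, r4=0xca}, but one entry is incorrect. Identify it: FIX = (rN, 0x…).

[0] flags=1010 → (cmp)
[1] flags=1010 GE?F → skip
[2] flags=1010 VS?F → skip
[3] flags=1010 LT?T → r3=0x0d
[4] flags=0000 → (cmp)
[5] flags=0000 LS?T → r3=0x5a
[6] flags=0000 LE?F → skip

FIX = (r3, 0x5a)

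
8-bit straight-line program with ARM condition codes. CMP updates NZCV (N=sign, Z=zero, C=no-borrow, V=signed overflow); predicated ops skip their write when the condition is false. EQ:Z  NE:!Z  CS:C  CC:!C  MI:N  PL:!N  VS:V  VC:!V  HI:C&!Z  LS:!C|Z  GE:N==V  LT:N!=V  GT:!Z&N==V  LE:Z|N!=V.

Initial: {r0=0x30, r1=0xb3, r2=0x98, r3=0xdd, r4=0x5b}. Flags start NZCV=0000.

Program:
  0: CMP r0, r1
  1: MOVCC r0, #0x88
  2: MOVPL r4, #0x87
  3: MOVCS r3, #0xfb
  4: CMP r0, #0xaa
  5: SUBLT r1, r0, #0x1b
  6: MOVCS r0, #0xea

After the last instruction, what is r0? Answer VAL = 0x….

VAL = 0x88

[0] flags=0000 → (cmp)
[1] flags=0000 CC?T → r0=0x88
[2] flags=0000 PL?T → r4=0x87
[3] flags=0000 CS?F → skip
[4] flags=1000 → (cmp)
[5] flags=1000 LT?T → r1=0x6d
[6] flags=1000 CS?F → skip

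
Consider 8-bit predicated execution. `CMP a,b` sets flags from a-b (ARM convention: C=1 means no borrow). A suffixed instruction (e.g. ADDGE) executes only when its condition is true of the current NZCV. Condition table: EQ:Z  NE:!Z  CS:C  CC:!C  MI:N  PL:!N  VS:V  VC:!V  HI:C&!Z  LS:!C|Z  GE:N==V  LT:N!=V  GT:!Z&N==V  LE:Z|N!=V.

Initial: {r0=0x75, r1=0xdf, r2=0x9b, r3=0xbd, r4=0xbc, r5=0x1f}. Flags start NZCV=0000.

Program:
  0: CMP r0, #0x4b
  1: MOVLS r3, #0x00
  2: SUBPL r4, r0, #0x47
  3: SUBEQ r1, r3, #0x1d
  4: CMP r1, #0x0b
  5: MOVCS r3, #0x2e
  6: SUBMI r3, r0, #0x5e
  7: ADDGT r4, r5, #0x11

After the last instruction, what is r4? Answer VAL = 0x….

VAL = 0x2e

[0] flags=0010 → (cmp)
[1] flags=0010 LS?F → skip
[2] flags=0010 PL?T → r4=0x2e
[3] flags=0010 EQ?F → skip
[4] flags=1010 → (cmp)
[5] flags=1010 CS?T → r3=0x2e
[6] flags=1010 MI?T → r3=0x17
[7] flags=1010 GT?F → skip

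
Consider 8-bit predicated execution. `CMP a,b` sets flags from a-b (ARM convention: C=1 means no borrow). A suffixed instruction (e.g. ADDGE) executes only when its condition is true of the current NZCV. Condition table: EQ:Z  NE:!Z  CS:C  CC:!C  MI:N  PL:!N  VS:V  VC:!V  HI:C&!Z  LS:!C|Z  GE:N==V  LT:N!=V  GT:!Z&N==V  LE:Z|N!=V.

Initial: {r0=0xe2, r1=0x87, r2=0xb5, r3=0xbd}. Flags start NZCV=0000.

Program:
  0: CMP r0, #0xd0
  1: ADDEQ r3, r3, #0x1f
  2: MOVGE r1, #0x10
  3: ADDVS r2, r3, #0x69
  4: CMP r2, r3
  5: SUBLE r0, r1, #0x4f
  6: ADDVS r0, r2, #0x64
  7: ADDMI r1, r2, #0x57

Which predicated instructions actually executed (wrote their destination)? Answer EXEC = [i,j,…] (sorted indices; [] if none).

0: ✓ CMP  NZCV=0010
1: · ADDEQ
2: ✓ MOVGE  r1←0x10
3: · ADDVS
4: ✓ CMP  NZCV=1000
5: ✓ SUBLE  r0←0xc1
6: · ADDVS
7: ✓ ADDMI  r1←0x0c

EXEC = [2,5,7]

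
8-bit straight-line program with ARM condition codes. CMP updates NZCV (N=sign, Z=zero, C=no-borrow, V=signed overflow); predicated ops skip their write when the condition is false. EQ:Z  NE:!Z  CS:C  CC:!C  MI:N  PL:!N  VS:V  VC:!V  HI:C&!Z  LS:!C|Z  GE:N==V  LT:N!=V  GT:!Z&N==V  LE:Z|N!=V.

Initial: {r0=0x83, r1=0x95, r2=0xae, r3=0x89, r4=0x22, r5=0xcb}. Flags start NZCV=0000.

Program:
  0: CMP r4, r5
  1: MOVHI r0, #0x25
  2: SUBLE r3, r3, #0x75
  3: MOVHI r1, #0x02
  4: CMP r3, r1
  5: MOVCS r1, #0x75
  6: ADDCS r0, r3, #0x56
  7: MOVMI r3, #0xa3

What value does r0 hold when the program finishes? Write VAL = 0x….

VAL = 0x83

[0] flags=0000 → (cmp)
[1] flags=0000 HI?F → skip
[2] flags=0000 LE?F → skip
[3] flags=0000 HI?F → skip
[4] flags=1000 → (cmp)
[5] flags=1000 CS?F → skip
[6] flags=1000 CS?F → skip
[7] flags=1000 MI?T → r3=0xa3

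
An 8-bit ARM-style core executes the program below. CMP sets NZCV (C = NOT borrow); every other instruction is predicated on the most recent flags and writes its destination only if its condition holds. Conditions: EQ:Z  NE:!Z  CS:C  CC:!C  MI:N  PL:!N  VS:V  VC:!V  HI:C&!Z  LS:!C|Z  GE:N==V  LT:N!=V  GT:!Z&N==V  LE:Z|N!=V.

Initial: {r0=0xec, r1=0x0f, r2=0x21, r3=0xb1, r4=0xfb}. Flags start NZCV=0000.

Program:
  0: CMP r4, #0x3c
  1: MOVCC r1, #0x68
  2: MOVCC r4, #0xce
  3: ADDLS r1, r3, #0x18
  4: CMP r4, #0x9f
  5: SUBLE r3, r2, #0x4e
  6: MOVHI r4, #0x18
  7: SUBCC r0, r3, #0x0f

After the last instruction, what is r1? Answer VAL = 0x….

VAL = 0x0f

[0] flags=1010 → (cmp)
[1] flags=1010 CC?F → skip
[2] flags=1010 CC?F → skip
[3] flags=1010 LS?F → skip
[4] flags=0010 → (cmp)
[5] flags=0010 LE?F → skip
[6] flags=0010 HI?T → r4=0x18
[7] flags=0010 CC?F → skip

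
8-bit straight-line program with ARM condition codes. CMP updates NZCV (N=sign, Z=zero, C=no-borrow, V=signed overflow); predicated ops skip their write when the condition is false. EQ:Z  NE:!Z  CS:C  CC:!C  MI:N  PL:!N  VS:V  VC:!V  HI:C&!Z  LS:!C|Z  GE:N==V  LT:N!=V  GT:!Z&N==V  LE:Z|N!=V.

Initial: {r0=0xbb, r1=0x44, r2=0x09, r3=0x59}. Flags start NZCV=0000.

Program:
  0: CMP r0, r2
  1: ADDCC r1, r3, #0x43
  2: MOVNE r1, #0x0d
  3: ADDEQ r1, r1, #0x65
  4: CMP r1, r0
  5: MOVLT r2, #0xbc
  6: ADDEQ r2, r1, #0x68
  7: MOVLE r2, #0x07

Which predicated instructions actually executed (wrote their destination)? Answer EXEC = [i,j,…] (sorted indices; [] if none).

EXEC = [2]

0: ✓ CMP  NZCV=1010
1: · ADDCC
2: ✓ MOVNE  r1←0x0d
3: · ADDEQ
4: ✓ CMP  NZCV=0000
5: · MOVLT
6: · ADDEQ
7: · MOVLE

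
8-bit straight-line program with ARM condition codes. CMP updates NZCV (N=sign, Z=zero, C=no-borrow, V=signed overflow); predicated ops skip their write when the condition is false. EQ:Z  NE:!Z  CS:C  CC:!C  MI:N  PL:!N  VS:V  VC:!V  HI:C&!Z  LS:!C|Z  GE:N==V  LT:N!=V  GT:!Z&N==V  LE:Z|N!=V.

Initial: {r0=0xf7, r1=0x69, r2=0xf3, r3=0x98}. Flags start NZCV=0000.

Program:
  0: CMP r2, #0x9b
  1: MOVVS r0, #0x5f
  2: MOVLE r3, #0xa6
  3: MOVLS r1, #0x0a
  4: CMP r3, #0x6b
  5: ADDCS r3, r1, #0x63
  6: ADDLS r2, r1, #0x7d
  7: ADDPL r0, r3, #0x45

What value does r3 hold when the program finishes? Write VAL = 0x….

[0] flags=0010 → (cmp)
[1] flags=0010 VS?F → skip
[2] flags=0010 LE?F → skip
[3] flags=0010 LS?F → skip
[4] flags=0011 → (cmp)
[5] flags=0011 CS?T → r3=0xcc
[6] flags=0011 LS?F → skip
[7] flags=0011 PL?T → r0=0x11

VAL = 0xcc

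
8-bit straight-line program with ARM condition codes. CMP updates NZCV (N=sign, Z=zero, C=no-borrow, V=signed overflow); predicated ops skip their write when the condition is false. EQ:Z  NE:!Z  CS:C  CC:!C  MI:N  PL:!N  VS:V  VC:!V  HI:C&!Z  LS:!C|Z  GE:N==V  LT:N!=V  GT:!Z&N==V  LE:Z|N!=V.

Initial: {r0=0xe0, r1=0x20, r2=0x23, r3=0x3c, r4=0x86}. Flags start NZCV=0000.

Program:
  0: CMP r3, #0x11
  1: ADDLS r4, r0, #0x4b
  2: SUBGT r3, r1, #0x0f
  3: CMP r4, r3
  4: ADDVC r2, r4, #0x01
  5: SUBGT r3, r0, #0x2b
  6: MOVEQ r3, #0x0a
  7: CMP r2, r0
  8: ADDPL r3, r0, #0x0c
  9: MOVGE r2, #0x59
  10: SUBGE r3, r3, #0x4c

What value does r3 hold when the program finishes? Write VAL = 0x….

[0] flags=0010 → (cmp)
[1] flags=0010 LS?F → skip
[2] flags=0010 GT?T → r3=0x11
[3] flags=0011 → (cmp)
[4] flags=0011 VC?F → skip
[5] flags=0011 GT?F → skip
[6] flags=0011 EQ?F → skip
[7] flags=0000 → (cmp)
[8] flags=0000 PL?T → r3=0xec
[9] flags=0000 GE?T → r2=0x59
[10] flags=0000 GE?T → r3=0xa0

VAL = 0xa0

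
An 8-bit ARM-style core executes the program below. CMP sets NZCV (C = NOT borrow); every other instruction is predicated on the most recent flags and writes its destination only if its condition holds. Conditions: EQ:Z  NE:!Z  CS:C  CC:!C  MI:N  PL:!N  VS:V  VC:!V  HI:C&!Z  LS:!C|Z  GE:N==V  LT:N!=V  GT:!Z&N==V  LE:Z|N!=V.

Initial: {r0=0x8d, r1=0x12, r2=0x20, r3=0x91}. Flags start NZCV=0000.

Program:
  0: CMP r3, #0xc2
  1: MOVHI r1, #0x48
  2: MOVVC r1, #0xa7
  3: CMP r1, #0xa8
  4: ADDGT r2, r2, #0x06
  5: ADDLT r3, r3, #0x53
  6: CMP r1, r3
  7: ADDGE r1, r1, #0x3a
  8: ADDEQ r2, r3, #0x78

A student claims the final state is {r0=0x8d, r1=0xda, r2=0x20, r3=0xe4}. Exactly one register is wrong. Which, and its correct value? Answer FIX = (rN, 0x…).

FIX = (r1, 0xa7)

[0] flags=1000 → (cmp)
[1] flags=1000 HI?F → skip
[2] flags=1000 VC?T → r1=0xa7
[3] flags=1000 → (cmp)
[4] flags=1000 GT?F → skip
[5] flags=1000 LT?T → r3=0xe4
[6] flags=1000 → (cmp)
[7] flags=1000 GE?F → skip
[8] flags=1000 EQ?F → skip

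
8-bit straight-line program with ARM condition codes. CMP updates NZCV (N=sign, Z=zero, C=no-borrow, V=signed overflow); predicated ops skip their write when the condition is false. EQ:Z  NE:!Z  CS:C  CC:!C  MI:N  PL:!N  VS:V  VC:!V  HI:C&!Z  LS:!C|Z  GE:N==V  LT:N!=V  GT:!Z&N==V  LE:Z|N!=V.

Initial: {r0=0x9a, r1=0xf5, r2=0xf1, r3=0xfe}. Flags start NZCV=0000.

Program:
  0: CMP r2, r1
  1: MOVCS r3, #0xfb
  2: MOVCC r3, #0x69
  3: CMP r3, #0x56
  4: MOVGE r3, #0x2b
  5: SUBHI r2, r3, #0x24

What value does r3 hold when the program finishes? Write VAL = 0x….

[0] flags=1000 → (cmp)
[1] flags=1000 CS?F → skip
[2] flags=1000 CC?T → r3=0x69
[3] flags=0010 → (cmp)
[4] flags=0010 GE?T → r3=0x2b
[5] flags=0010 HI?T → r2=0x07

VAL = 0x2b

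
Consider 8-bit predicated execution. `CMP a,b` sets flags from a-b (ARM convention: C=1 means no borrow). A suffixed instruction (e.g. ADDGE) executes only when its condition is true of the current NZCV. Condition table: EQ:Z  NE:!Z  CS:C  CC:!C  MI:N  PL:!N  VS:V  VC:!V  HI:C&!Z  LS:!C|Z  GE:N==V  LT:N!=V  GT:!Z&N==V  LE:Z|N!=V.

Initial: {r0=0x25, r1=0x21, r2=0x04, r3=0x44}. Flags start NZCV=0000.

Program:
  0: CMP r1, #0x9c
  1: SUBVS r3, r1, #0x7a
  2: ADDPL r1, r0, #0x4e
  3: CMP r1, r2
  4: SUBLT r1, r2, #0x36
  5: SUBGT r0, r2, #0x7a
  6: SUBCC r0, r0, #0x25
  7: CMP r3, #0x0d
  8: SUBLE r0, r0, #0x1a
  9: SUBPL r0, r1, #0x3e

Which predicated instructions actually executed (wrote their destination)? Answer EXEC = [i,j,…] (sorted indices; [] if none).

EXEC = [1,5,8]

[0] flags=1001 → (cmp)
[1] flags=1001 VS?T → r3=0xa7
[2] flags=1001 PL?F → skip
[3] flags=0010 → (cmp)
[4] flags=0010 LT?F → skip
[5] flags=0010 GT?T → r0=0x8a
[6] flags=0010 CC?F → skip
[7] flags=1010 → (cmp)
[8] flags=1010 LE?T → r0=0x70
[9] flags=1010 PL?F → skip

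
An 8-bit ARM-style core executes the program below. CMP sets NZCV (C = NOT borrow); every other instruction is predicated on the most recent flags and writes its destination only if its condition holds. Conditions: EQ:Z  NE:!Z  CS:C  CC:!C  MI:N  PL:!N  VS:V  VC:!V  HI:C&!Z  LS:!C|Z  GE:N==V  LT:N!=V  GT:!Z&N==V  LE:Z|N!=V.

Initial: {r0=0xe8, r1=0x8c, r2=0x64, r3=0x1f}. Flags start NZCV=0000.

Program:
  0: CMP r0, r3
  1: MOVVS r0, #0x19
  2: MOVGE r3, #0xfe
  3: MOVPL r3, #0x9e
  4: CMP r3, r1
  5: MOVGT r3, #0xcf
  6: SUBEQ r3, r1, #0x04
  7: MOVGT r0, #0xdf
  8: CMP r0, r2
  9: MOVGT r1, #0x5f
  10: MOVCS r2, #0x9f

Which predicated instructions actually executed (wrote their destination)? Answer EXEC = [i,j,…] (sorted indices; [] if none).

[0] flags=1010 → (cmp)
[1] flags=1010 VS?F → skip
[2] flags=1010 GE?F → skip
[3] flags=1010 PL?F → skip
[4] flags=1001 → (cmp)
[5] flags=1001 GT?T → r3=0xcf
[6] flags=1001 EQ?F → skip
[7] flags=1001 GT?T → r0=0xdf
[8] flags=0011 → (cmp)
[9] flags=0011 GT?F → skip
[10] flags=0011 CS?T → r2=0x9f

EXEC = [5,7,10]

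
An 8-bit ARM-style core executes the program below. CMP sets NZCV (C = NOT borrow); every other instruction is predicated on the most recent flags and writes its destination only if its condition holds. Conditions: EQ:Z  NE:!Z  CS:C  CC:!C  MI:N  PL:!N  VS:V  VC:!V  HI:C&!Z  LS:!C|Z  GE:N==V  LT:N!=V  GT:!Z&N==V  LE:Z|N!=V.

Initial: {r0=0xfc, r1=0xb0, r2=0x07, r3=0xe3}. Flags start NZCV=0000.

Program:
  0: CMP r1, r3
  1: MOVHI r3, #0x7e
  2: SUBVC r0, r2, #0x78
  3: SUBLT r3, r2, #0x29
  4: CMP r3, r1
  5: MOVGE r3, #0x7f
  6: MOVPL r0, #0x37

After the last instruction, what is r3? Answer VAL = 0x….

VAL = 0x7f

[0] flags=1000 → (cmp)
[1] flags=1000 HI?F → skip
[2] flags=1000 VC?T → r0=0x8f
[3] flags=1000 LT?T → r3=0xde
[4] flags=0010 → (cmp)
[5] flags=0010 GE?T → r3=0x7f
[6] flags=0010 PL?T → r0=0x37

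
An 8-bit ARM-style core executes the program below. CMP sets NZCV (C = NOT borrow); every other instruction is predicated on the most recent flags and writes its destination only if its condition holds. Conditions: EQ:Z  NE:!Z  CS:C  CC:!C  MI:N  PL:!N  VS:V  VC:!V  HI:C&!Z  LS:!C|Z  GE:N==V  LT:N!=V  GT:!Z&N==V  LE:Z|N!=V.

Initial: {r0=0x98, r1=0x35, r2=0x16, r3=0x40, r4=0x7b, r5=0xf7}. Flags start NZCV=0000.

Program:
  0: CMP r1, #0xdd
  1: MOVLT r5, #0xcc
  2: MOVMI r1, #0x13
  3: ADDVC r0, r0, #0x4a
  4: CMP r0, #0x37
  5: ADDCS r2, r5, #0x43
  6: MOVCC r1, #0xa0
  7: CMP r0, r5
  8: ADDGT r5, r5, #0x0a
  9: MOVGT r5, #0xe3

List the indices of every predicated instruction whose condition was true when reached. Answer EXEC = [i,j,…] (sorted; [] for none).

EXEC = [3,5]

[0] flags=0000 → (cmp)
[1] flags=0000 LT?F → skip
[2] flags=0000 MI?F → skip
[3] flags=0000 VC?T → r0=0xe2
[4] flags=1010 → (cmp)
[5] flags=1010 CS?T → r2=0x3a
[6] flags=1010 CC?F → skip
[7] flags=1000 → (cmp)
[8] flags=1000 GT?F → skip
[9] flags=1000 GT?F → skip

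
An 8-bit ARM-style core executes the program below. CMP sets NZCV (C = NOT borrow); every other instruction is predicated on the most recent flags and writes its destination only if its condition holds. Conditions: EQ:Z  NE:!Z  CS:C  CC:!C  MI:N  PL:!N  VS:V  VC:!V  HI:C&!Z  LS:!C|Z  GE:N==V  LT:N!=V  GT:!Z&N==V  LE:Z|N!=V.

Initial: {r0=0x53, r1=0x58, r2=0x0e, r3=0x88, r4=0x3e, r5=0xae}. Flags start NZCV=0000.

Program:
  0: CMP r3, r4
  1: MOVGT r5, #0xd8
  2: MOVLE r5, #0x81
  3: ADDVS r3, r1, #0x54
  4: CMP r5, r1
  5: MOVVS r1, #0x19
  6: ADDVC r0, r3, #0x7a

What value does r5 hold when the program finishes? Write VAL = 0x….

VAL = 0x81

0: ✓ CMP  NZCV=0011
1: · MOVGT
2: ✓ MOVLE  r5←0x81
3: ✓ ADDVS  r3←0xac
4: ✓ CMP  NZCV=0011
5: ✓ MOVVS  r1←0x19
6: · ADDVC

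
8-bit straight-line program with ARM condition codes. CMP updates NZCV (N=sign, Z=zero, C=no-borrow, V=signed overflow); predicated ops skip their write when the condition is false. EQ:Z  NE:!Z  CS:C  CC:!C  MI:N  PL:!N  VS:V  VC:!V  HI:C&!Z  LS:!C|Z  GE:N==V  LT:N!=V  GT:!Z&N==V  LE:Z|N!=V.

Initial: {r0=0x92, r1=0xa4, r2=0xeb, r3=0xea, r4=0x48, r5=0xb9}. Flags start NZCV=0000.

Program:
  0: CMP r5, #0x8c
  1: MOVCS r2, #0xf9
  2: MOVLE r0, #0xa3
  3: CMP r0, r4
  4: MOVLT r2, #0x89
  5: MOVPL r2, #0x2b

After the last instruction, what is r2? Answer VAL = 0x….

0: ✓ CMP  NZCV=0010
1: ✓ MOVCS  r2←0xf9
2: · MOVLE
3: ✓ CMP  NZCV=0011
4: ✓ MOVLT  r2←0x89
5: ✓ MOVPL  r2←0x2b

VAL = 0x2b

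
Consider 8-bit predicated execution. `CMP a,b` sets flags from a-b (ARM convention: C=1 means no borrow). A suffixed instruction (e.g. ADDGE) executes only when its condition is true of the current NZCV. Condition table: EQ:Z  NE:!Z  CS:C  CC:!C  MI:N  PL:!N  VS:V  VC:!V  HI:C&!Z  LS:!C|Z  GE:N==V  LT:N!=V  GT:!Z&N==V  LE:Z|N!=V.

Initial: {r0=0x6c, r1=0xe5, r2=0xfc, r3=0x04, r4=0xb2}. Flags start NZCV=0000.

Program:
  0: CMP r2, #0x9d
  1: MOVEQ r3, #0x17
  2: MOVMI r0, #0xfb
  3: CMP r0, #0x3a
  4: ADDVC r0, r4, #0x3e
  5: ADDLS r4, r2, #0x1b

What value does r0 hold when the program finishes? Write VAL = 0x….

VAL = 0xf0

[0] flags=0010 → (cmp)
[1] flags=0010 EQ?F → skip
[2] flags=0010 MI?F → skip
[3] flags=0010 → (cmp)
[4] flags=0010 VC?T → r0=0xf0
[5] flags=0010 LS?F → skip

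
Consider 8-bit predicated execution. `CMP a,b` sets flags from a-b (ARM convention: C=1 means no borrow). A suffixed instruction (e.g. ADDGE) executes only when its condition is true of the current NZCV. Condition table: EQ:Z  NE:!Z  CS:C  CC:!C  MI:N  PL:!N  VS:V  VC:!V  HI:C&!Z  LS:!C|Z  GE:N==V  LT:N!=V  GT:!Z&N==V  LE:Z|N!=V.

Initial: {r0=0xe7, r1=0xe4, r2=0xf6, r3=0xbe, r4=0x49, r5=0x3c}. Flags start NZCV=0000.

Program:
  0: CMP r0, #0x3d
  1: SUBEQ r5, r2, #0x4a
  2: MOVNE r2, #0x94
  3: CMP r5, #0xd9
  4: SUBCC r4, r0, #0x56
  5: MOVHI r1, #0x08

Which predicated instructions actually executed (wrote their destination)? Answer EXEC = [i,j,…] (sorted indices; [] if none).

[0] flags=1010 → (cmp)
[1] flags=1010 EQ?F → skip
[2] flags=1010 NE?T → r2=0x94
[3] flags=0000 → (cmp)
[4] flags=0000 CC?T → r4=0x91
[5] flags=0000 HI?F → skip

EXEC = [2,4]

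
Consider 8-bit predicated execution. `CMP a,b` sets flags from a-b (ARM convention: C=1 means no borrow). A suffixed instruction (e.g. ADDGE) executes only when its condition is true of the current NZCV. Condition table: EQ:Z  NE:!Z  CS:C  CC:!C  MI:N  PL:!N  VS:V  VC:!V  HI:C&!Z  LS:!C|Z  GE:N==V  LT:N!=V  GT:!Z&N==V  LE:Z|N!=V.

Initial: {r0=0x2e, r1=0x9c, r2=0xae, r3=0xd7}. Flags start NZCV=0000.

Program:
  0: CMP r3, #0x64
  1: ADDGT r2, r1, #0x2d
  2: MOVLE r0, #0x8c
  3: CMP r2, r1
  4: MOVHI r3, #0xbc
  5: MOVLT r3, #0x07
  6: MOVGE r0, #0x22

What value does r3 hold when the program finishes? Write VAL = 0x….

0: ✓ CMP  NZCV=0011
1: · ADDGT
2: ✓ MOVLE  r0←0x8c
3: ✓ CMP  NZCV=0010
4: ✓ MOVHI  r3←0xbc
5: · MOVLT
6: ✓ MOVGE  r0←0x22

VAL = 0xbc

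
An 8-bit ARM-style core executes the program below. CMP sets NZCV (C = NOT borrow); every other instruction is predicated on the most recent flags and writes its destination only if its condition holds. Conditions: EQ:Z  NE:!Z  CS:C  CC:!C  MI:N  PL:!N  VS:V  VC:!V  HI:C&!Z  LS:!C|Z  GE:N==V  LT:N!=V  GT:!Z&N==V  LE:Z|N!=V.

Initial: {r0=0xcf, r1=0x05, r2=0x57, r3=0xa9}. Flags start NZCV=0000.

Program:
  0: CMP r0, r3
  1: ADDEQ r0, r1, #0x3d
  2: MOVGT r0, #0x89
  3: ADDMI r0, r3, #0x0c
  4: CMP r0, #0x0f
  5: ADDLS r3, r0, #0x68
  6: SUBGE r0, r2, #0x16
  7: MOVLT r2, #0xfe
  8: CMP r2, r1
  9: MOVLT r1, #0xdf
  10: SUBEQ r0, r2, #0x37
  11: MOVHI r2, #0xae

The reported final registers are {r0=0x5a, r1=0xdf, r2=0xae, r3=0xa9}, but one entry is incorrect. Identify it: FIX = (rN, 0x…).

0: ✓ CMP  NZCV=0010
1: · ADDEQ
2: ✓ MOVGT  r0←0x89
3: · ADDMI
4: ✓ CMP  NZCV=0011
5: · ADDLS
6: · SUBGE
7: ✓ MOVLT  r2←0xfe
8: ✓ CMP  NZCV=1010
9: ✓ MOVLT  r1←0xdf
10: · SUBEQ
11: ✓ MOVHI  r2←0xae

FIX = (r0, 0x89)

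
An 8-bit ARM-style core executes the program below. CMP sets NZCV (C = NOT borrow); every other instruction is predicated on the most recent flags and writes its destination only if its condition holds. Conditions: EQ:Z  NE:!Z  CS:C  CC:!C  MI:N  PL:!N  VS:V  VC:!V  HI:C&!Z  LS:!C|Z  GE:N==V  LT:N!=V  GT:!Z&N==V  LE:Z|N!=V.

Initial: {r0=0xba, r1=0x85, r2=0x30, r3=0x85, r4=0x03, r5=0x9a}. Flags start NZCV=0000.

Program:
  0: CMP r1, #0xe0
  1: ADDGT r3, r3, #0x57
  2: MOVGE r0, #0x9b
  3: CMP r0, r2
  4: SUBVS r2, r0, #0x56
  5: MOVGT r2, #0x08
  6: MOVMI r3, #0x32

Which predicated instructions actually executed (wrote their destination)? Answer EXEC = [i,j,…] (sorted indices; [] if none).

[0] flags=1000 → (cmp)
[1] flags=1000 GT?F → skip
[2] flags=1000 GE?F → skip
[3] flags=1010 → (cmp)
[4] flags=1010 VS?F → skip
[5] flags=1010 GT?F → skip
[6] flags=1010 MI?T → r3=0x32

EXEC = [6]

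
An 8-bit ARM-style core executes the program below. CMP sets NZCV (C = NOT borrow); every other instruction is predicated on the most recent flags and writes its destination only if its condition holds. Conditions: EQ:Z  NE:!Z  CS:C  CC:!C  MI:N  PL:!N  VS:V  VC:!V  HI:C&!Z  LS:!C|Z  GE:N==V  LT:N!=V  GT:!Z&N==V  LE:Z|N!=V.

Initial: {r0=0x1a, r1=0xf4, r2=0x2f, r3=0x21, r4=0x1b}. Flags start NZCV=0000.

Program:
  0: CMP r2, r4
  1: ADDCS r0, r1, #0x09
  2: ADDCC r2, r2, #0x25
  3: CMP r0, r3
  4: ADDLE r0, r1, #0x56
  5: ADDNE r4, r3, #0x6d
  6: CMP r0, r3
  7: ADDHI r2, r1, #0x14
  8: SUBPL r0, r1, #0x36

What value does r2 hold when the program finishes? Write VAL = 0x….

VAL = 0x08

0: ✓ CMP  NZCV=0010
1: ✓ ADDCS  r0←0xfd
2: · ADDCC
3: ✓ CMP  NZCV=1010
4: ✓ ADDLE  r0←0x4a
5: ✓ ADDNE  r4←0x8e
6: ✓ CMP  NZCV=0010
7: ✓ ADDHI  r2←0x08
8: ✓ SUBPL  r0←0xbe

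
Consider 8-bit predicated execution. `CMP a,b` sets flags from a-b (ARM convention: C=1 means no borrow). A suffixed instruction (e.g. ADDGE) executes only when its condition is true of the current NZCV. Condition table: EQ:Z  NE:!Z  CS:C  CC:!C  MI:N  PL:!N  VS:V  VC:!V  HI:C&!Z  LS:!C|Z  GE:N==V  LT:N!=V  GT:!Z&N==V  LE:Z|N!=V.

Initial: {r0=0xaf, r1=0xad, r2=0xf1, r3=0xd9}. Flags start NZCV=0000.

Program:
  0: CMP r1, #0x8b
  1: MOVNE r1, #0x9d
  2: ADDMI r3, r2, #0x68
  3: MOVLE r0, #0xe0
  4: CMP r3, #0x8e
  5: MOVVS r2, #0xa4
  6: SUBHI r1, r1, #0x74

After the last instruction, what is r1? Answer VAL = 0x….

[0] flags=0010 → (cmp)
[1] flags=0010 NE?T → r1=0x9d
[2] flags=0010 MI?F → skip
[3] flags=0010 LE?F → skip
[4] flags=0010 → (cmp)
[5] flags=0010 VS?F → skip
[6] flags=0010 HI?T → r1=0x29

VAL = 0x29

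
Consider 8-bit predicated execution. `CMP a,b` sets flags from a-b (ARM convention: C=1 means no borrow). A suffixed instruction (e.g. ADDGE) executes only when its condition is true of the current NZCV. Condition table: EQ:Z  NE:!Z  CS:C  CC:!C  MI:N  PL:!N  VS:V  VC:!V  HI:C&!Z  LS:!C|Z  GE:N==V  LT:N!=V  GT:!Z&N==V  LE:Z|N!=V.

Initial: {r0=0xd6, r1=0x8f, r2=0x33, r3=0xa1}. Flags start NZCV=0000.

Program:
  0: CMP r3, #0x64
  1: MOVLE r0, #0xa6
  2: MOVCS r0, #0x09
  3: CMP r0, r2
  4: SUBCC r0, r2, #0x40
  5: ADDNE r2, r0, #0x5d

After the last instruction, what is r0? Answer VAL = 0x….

0: ✓ CMP  NZCV=0011
1: ✓ MOVLE  r0←0xa6
2: ✓ MOVCS  r0←0x09
3: ✓ CMP  NZCV=1000
4: ✓ SUBCC  r0←0xf3
5: ✓ ADDNE  r2←0x50

VAL = 0xf3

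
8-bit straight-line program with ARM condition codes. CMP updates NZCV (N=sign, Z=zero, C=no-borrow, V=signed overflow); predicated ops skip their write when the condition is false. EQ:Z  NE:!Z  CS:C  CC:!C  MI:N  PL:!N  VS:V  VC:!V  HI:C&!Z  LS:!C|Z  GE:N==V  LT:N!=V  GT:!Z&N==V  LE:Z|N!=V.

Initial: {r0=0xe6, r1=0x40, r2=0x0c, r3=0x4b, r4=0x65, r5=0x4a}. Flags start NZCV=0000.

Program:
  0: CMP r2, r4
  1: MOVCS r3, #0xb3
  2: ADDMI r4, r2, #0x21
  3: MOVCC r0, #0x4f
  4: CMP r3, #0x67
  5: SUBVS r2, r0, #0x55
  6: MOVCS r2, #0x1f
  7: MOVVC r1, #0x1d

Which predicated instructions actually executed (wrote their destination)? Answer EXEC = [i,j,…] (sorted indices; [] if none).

EXEC = [2,3,7]

[0] flags=1000 → (cmp)
[1] flags=1000 CS?F → skip
[2] flags=1000 MI?T → r4=0x2d
[3] flags=1000 CC?T → r0=0x4f
[4] flags=1000 → (cmp)
[5] flags=1000 VS?F → skip
[6] flags=1000 CS?F → skip
[7] flags=1000 VC?T → r1=0x1d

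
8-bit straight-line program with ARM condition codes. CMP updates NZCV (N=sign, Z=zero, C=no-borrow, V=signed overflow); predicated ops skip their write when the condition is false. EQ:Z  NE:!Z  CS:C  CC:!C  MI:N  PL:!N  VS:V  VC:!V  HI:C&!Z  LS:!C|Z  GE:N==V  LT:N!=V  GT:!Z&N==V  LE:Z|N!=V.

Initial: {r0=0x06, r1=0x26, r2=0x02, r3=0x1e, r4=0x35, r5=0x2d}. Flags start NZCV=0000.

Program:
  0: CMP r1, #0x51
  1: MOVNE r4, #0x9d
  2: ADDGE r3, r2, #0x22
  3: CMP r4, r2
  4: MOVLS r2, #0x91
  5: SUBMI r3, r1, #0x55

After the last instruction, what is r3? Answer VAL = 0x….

[0] flags=1000 → (cmp)
[1] flags=1000 NE?T → r4=0x9d
[2] flags=1000 GE?F → skip
[3] flags=1010 → (cmp)
[4] flags=1010 LS?F → skip
[5] flags=1010 MI?T → r3=0xd1

VAL = 0xd1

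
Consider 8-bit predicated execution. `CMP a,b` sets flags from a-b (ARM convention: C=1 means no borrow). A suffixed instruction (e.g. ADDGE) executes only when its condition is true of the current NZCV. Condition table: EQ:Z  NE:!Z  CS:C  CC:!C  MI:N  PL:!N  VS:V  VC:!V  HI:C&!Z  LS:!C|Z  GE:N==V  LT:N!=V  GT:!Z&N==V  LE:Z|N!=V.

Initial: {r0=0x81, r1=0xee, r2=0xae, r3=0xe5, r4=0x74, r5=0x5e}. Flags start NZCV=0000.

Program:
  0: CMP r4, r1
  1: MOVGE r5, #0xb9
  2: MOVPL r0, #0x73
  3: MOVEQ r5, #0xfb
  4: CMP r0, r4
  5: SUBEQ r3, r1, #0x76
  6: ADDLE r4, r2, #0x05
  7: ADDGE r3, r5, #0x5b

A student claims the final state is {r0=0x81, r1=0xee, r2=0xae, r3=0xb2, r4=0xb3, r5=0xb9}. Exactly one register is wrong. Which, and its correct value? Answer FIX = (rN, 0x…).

[0] flags=1001 → (cmp)
[1] flags=1001 GE?T → r5=0xb9
[2] flags=1001 PL?F → skip
[3] flags=1001 EQ?F → skip
[4] flags=0011 → (cmp)
[5] flags=0011 EQ?F → skip
[6] flags=0011 LE?T → r4=0xb3
[7] flags=0011 GE?F → skip

FIX = (r3, 0xe5)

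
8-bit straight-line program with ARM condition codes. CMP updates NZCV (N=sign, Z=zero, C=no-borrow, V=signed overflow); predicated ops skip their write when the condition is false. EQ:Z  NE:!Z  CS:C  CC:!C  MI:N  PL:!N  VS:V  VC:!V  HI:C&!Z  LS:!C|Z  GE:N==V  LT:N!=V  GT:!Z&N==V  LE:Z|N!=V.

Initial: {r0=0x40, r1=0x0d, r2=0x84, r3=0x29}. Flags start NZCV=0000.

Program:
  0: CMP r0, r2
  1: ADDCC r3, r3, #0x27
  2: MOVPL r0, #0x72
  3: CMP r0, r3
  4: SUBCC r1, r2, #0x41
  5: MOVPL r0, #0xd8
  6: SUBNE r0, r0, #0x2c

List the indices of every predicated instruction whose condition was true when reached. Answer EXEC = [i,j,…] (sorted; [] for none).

EXEC = [1,4,6]

0: ✓ CMP  NZCV=1001
1: ✓ ADDCC  r3←0x50
2: · MOVPL
3: ✓ CMP  NZCV=1000
4: ✓ SUBCC  r1←0x43
5: · MOVPL
6: ✓ SUBNE  r0←0x14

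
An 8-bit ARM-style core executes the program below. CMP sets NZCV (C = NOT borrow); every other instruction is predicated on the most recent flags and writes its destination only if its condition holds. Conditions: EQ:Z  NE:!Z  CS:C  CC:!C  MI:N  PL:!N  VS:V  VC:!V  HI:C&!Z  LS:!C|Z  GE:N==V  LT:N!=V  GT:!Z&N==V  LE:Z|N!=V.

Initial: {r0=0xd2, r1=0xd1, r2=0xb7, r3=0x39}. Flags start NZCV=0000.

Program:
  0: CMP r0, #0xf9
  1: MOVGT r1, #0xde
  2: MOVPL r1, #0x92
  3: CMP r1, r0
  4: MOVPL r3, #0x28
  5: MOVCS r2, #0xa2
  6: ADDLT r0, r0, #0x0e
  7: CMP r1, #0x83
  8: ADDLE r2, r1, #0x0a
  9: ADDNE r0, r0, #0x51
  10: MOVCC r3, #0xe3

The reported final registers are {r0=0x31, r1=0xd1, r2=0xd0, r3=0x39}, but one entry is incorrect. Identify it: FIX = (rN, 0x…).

FIX = (r2, 0xb7)

0: ✓ CMP  NZCV=1000
1: · MOVGT
2: · MOVPL
3: ✓ CMP  NZCV=1000
4: · MOVPL
5: · MOVCS
6: ✓ ADDLT  r0←0xe0
7: ✓ CMP  NZCV=0010
8: · ADDLE
9: ✓ ADDNE  r0←0x31
10: · MOVCC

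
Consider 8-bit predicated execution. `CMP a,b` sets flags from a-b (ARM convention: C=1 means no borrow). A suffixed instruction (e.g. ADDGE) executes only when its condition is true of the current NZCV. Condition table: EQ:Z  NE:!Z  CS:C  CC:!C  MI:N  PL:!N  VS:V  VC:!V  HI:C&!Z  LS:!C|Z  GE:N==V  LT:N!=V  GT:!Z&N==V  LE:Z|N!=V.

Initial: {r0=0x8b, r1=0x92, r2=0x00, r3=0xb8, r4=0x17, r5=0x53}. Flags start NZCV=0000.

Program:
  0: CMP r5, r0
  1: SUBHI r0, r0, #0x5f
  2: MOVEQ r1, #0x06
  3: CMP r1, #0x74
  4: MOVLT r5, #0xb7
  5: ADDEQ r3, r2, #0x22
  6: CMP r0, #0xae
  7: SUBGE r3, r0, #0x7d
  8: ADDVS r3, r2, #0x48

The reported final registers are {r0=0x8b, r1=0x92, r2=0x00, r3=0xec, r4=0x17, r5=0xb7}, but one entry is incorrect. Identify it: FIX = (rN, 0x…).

FIX = (r3, 0xb8)

0: ✓ CMP  NZCV=1001
1: · SUBHI
2: · MOVEQ
3: ✓ CMP  NZCV=0011
4: ✓ MOVLT  r5←0xb7
5: · ADDEQ
6: ✓ CMP  NZCV=1000
7: · SUBGE
8: · ADDVS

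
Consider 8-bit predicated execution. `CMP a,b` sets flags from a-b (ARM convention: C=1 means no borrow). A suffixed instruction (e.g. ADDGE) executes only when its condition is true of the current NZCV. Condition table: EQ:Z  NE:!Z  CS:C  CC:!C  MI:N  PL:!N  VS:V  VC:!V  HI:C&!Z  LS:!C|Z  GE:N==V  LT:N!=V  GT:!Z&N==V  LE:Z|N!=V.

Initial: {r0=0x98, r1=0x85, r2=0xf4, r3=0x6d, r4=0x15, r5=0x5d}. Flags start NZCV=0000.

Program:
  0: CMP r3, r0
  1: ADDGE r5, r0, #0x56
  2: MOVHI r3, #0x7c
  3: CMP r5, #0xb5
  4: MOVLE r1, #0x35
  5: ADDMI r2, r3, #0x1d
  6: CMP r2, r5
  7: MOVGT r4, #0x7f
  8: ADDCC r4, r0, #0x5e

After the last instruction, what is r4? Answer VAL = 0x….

VAL = 0x7f

[0] flags=1001 → (cmp)
[1] flags=1001 GE?T → r5=0xee
[2] flags=1001 HI?F → skip
[3] flags=0010 → (cmp)
[4] flags=0010 LE?F → skip
[5] flags=0010 MI?F → skip
[6] flags=0010 → (cmp)
[7] flags=0010 GT?T → r4=0x7f
[8] flags=0010 CC?F → skip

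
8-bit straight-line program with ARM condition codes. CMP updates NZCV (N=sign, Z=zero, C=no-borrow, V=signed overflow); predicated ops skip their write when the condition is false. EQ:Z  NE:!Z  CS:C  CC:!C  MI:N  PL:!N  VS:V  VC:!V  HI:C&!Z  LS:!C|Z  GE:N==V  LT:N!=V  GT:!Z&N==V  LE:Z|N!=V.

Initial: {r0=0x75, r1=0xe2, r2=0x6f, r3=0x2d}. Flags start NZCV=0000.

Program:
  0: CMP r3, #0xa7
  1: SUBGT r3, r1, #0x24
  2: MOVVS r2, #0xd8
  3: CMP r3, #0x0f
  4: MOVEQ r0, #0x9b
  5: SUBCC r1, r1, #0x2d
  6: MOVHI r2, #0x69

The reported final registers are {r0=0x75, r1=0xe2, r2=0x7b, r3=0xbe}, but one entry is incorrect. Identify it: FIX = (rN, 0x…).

FIX = (r2, 0x69)

[0] flags=1001 → (cmp)
[1] flags=1001 GT?T → r3=0xbe
[2] flags=1001 VS?T → r2=0xd8
[3] flags=1010 → (cmp)
[4] flags=1010 EQ?F → skip
[5] flags=1010 CC?F → skip
[6] flags=1010 HI?T → r2=0x69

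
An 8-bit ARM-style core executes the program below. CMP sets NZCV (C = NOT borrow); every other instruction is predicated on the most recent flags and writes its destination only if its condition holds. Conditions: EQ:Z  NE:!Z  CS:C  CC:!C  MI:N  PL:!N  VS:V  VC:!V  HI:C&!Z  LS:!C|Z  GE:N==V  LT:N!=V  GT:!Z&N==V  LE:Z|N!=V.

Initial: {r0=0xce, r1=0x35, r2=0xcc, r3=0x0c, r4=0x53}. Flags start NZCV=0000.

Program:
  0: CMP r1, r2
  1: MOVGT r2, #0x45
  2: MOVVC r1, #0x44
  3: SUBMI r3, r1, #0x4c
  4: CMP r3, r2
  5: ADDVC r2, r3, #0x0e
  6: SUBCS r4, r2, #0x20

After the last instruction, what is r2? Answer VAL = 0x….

VAL = 0x1a

[0] flags=0000 → (cmp)
[1] flags=0000 GT?T → r2=0x45
[2] flags=0000 VC?T → r1=0x44
[3] flags=0000 MI?F → skip
[4] flags=1000 → (cmp)
[5] flags=1000 VC?T → r2=0x1a
[6] flags=1000 CS?F → skip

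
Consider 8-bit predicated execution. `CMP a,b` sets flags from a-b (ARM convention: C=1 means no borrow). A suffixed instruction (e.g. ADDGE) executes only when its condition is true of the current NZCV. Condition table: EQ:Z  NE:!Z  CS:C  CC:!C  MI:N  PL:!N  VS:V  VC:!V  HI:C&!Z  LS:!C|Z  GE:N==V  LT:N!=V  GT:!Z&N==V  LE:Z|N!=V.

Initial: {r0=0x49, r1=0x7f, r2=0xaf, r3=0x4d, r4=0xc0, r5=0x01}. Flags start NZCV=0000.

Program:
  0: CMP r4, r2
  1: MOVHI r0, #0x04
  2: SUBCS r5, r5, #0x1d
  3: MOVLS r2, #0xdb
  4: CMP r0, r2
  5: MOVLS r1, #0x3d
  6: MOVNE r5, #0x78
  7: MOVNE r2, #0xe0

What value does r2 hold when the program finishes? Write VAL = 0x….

VAL = 0xe0

0: ✓ CMP  NZCV=0010
1: ✓ MOVHI  r0←0x04
2: ✓ SUBCS  r5←0xe4
3: · MOVLS
4: ✓ CMP  NZCV=0000
5: ✓ MOVLS  r1←0x3d
6: ✓ MOVNE  r5←0x78
7: ✓ MOVNE  r2←0xe0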